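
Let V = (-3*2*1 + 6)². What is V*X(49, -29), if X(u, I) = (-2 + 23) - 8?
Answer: 0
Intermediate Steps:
X(u, I) = 13 (X(u, I) = 21 - 8 = 13)
V = 0 (V = (-6*1 + 6)² = (-6 + 6)² = 0² = 0)
V*X(49, -29) = 0*13 = 0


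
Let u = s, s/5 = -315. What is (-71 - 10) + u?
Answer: -1656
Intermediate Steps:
s = -1575 (s = 5*(-315) = -1575)
u = -1575
(-71 - 10) + u = (-71 - 10) - 1575 = -81 - 1575 = -1656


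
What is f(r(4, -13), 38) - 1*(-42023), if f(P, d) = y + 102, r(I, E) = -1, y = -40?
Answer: 42085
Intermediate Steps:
f(P, d) = 62 (f(P, d) = -40 + 102 = 62)
f(r(4, -13), 38) - 1*(-42023) = 62 - 1*(-42023) = 62 + 42023 = 42085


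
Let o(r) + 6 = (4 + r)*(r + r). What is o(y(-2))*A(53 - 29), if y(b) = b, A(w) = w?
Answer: -336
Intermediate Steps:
o(r) = -6 + 2*r*(4 + r) (o(r) = -6 + (4 + r)*(r + r) = -6 + (4 + r)*(2*r) = -6 + 2*r*(4 + r))
o(y(-2))*A(53 - 29) = (-6 + 2*(-2)² + 8*(-2))*(53 - 29) = (-6 + 2*4 - 16)*24 = (-6 + 8 - 16)*24 = -14*24 = -336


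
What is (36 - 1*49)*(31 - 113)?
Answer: 1066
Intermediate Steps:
(36 - 1*49)*(31 - 113) = (36 - 49)*(-82) = -13*(-82) = 1066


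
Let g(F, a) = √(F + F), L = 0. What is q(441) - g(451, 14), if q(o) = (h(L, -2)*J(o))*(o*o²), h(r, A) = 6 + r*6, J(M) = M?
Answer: 226937156166 - √902 ≈ 2.2694e+11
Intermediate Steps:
g(F, a) = √2*√F (g(F, a) = √(2*F) = √2*√F)
h(r, A) = 6 + 6*r
q(o) = 6*o⁴ (q(o) = ((6 + 6*0)*o)*(o*o²) = ((6 + 0)*o)*o³ = (6*o)*o³ = 6*o⁴)
q(441) - g(451, 14) = 6*441⁴ - √2*√451 = 6*37822859361 - √902 = 226937156166 - √902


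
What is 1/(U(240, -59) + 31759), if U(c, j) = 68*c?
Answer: 1/48079 ≈ 2.0799e-5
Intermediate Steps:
1/(U(240, -59) + 31759) = 1/(68*240 + 31759) = 1/(16320 + 31759) = 1/48079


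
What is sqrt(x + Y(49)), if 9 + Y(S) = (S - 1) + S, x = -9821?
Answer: I*sqrt(9733) ≈ 98.656*I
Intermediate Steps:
Y(S) = -10 + 2*S (Y(S) = -9 + ((S - 1) + S) = -9 + ((-1 + S) + S) = -9 + (-1 + 2*S) = -10 + 2*S)
sqrt(x + Y(49)) = sqrt(-9821 + (-10 + 2*49)) = sqrt(-9821 + (-10 + 98)) = sqrt(-9821 + 88) = sqrt(-9733) = I*sqrt(9733)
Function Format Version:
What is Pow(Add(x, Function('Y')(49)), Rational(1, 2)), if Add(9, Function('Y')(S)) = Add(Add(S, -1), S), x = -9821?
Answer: Mul(I, Pow(9733, Rational(1, 2))) ≈ Mul(98.656, I)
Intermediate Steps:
Function('Y')(S) = Add(-10, Mul(2, S)) (Function('Y')(S) = Add(-9, Add(Add(S, -1), S)) = Add(-9, Add(Add(-1, S), S)) = Add(-9, Add(-1, Mul(2, S))) = Add(-10, Mul(2, S)))
Pow(Add(x, Function('Y')(49)), Rational(1, 2)) = Pow(Add(-9821, Add(-10, Mul(2, 49))), Rational(1, 2)) = Pow(Add(-9821, Add(-10, 98)), Rational(1, 2)) = Pow(Add(-9821, 88), Rational(1, 2)) = Pow(-9733, Rational(1, 2)) = Mul(I, Pow(9733, Rational(1, 2)))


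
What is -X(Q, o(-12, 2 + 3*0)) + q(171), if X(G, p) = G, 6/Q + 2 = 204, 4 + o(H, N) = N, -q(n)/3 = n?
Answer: -51816/101 ≈ -513.03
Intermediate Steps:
q(n) = -3*n
o(H, N) = -4 + N
Q = 3/101 (Q = 6/(-2 + 204) = 6/202 = 6*(1/202) = 3/101 ≈ 0.029703)
-X(Q, o(-12, 2 + 3*0)) + q(171) = -1*3/101 - 3*171 = -3/101 - 513 = -51816/101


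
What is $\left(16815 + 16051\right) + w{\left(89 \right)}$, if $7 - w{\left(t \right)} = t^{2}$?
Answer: $24952$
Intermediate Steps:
$w{\left(t \right)} = 7 - t^{2}$
$\left(16815 + 16051\right) + w{\left(89 \right)} = \left(16815 + 16051\right) + \left(7 - 89^{2}\right) = 32866 + \left(7 - 7921\right) = 32866 - 7914 = 24952$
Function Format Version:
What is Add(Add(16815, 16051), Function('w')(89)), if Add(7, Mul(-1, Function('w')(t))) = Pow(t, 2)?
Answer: 24952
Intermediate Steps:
Function('w')(t) = Add(7, Mul(-1, Pow(t, 2)))
Add(Add(16815, 16051), Function('w')(89)) = Add(Add(16815, 16051), Add(7, Mul(-1, Pow(89, 2)))) = Add(32866, Add(7, Mul(-1, 7921))) = Add(32866, Add(7, -7921)) = Add(32866, -7914) = 24952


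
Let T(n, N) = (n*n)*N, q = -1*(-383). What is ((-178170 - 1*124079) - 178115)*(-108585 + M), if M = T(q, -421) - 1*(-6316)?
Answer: 29714518675032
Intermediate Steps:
q = 383
T(n, N) = N*n**2 (T(n, N) = n**2*N = N*n**2)
M = -61749753 (M = -421*383**2 - 1*(-6316) = -421*146689 + 6316 = -61756069 + 6316 = -61749753)
((-178170 - 1*124079) - 178115)*(-108585 + M) = ((-178170 - 1*124079) - 178115)*(-108585 - 61749753) = ((-178170 - 124079) - 178115)*(-61858338) = (-302249 - 178115)*(-61858338) = -480364*(-61858338) = 29714518675032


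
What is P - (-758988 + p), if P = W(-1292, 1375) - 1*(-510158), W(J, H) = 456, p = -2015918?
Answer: 3285520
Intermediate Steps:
P = 510614 (P = 456 - 1*(-510158) = 456 + 510158 = 510614)
P - (-758988 + p) = 510614 - (-758988 - 2015918) = 510614 - 1*(-2774906) = 510614 + 2774906 = 3285520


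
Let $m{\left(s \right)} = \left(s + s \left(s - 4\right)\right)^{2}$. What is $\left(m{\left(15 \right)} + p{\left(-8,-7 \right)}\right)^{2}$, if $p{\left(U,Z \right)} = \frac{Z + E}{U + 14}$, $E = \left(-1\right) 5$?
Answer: $1049630404$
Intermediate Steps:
$E = -5$
$p{\left(U,Z \right)} = \frac{-5 + Z}{14 + U}$ ($p{\left(U,Z \right)} = \frac{Z - 5}{U + 14} = \frac{-5 + Z}{14 + U}$)
$m{\left(s \right)} = \left(s + s \left(-4 + s\right)\right)^{2}$
$\left(m{\left(15 \right)} + p{\left(-8,-7 \right)}\right)^{2} = \left(15^{2} \left(-3 + 15\right)^{2} + \frac{-5 - 7}{14 - 8}\right)^{2} = \left(225 \cdot 12^{2} + \frac{1}{6} \left(-12\right)\right)^{2} = \left(225 \cdot 144 + \frac{1}{6} \left(-12\right)\right)^{2} = \left(32400 - 2\right)^{2} = 32398^{2} = 1049630404$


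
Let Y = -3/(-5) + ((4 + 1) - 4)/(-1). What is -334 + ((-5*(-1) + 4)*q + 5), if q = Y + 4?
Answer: -1483/5 ≈ -296.60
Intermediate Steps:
Y = -2/5 (Y = -3*(-1/5) + (5 - 4)*(-1) = 3/5 + 1*(-1) = 3/5 - 1 = -2/5 ≈ -0.40000)
q = 18/5 (q = -2/5 + 4 = 18/5 ≈ 3.6000)
-334 + ((-5*(-1) + 4)*q + 5) = -334 + ((-5*(-1) + 4)*(18/5) + 5) = -334 + ((5 + 4)*(18/5) + 5) = -334 + (9*(18/5) + 5) = -334 + (162/5 + 5) = -334 + 187/5 = -1483/5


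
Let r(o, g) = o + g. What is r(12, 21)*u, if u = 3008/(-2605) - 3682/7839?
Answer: -364884542/6806865 ≈ -53.605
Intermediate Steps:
u = -33171322/20420595 (u = 3008*(-1/2605) - 3682*1/7839 = -3008/2605 - 3682/7839 = -33171322/20420595 ≈ -1.6244)
r(o, g) = g + o
r(12, 21)*u = (21 + 12)*(-33171322/20420595) = 33*(-33171322/20420595) = -364884542/6806865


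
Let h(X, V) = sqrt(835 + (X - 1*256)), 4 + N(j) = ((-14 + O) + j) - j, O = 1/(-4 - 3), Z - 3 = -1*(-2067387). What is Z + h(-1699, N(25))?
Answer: 2067390 + 4*I*sqrt(70) ≈ 2.0674e+6 + 33.466*I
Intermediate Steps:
Z = 2067390 (Z = 3 - 1*(-2067387) = 3 + 2067387 = 2067390)
O = -1/7 (O = 1/(-7) = -1/7 ≈ -0.14286)
N(j) = -127/7 (N(j) = -4 + (((-14 - 1/7) + j) - j) = -4 + ((-99/7 + j) - j) = -4 - 99/7 = -127/7)
h(X, V) = sqrt(579 + X) (h(X, V) = sqrt(835 + (X - 256)) = sqrt(835 + (-256 + X)) = sqrt(579 + X))
Z + h(-1699, N(25)) = 2067390 + sqrt(579 - 1699) = 2067390 + sqrt(-1120) = 2067390 + 4*I*sqrt(70)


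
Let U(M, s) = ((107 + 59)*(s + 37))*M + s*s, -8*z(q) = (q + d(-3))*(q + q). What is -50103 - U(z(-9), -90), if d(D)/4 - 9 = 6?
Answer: 1902735/2 ≈ 9.5137e+5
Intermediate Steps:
d(D) = 60 (d(D) = 36 + 4*6 = 36 + 24 = 60)
z(q) = -q*(60 + q)/4 (z(q) = -(q + 60)*(q + q)/8 = -(60 + q)*2*q/8 = -q*(60 + q)/4)
U(M, s) = s² + M*(6142 + 166*s) (U(M, s) = (166*(37 + s))*M + s² = (6142 + 166*s)*M + s² = M*(6142 + 166*s) + s² = s² + M*(6142 + 166*s))
-50103 - U(z(-9), -90) = -50103 - ((-90)² + 6142*(-¼*(-9)*(60 - 9)) + 166*(-¼*(-9)*(60 - 9))*(-90)) = -50103 - (8100 + 6142*(-¼*(-9)*51) + 166*(-¼*(-9)*51)*(-90)) = -50103 - (8100 + 6142*(459/4) + 166*(459/4)*(-90)) = -50103 - (8100 + 1409589/2 - 1714365) = -50103 - 1*(-2002941/2) = -50103 + 2002941/2 = 1902735/2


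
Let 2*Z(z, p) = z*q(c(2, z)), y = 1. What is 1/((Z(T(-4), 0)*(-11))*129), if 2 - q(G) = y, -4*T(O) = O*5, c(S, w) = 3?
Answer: -2/7095 ≈ -0.00028189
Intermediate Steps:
T(O) = -5*O/4 (T(O) = -O*5/4 = -5*O/4)
q(G) = 1 (q(G) = 2 - 1*1 = 2 - 1 = 1)
Z(z, p) = z/2 (Z(z, p) = (z*1)/2 = z/2)
1/((Z(T(-4), 0)*(-11))*129) = 1/((((-5/4*(-4))/2)*(-11))*129) = 1/((((½)*5)*(-11))*129) = 1/(((5/2)*(-11))*129) = 1/(-55/2*129) = 1/(-7095/2) = -2/7095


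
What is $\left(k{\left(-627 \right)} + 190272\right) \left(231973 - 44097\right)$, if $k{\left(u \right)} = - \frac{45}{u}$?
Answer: $\frac{7471239152988}{209} \approx 3.5748 \cdot 10^{10}$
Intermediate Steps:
$\left(k{\left(-627 \right)} + 190272\right) \left(231973 - 44097\right) = \left(- \frac{45}{-627} + 190272\right) \left(231973 - 44097\right) = \left(\left(-45\right) \left(- \frac{1}{627}\right) + 190272\right) 187876 = \left(\frac{15}{209} + 190272\right) 187876 = \frac{39766863}{209} \cdot 187876 = \frac{7471239152988}{209}$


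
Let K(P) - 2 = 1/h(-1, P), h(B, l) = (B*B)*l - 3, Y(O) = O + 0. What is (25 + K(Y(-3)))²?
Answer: 25921/36 ≈ 720.03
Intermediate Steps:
Y(O) = O
h(B, l) = -3 + l*B² (h(B, l) = B²*l - 3 = l*B² - 3 = -3 + l*B²)
K(P) = 2 + 1/(-3 + P) (K(P) = 2 + 1/(-3 + P*(-1)²) = 2 + 1/(-3 + P*1) = 2 + 1/(-3 + P))
(25 + K(Y(-3)))² = (25 + (-5 + 2*(-3))/(-3 - 3))² = (25 + (-5 - 6)/(-6))² = (25 - ⅙*(-11))² = (25 + 11/6)² = (161/6)² = 25921/36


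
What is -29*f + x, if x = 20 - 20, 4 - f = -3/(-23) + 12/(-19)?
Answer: -57043/437 ≈ -130.53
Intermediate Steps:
f = 1967/437 (f = 4 - (-3/(-23) + 12/(-19)) = 4 - (-3*(-1/23) + 12*(-1/19)) = 4 - (3/23 - 12/19) = 4 - 1*(-219/437) = 4 + 219/437 = 1967/437 ≈ 4.5011)
x = 0
-29*f + x = -29*1967/437 + 0 = -57043/437 + 0 = -57043/437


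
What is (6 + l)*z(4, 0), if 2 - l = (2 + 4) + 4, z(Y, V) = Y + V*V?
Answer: -8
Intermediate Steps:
z(Y, V) = Y + V²
l = -8 (l = 2 - ((2 + 4) + 4) = 2 - (6 + 4) = 2 - 1*10 = 2 - 10 = -8)
(6 + l)*z(4, 0) = (6 - 8)*(4 + 0²) = -2*(4 + 0) = -2*4 = -8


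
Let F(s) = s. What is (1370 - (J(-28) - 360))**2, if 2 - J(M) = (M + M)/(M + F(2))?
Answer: 505890064/169 ≈ 2.9934e+6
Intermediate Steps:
J(M) = 2 - 2*M/(2 + M) (J(M) = 2 - (M + M)/(M + 2) = 2 - 2*M/(2 + M))
(1370 - (J(-28) - 360))**2 = (1370 - (4/(2 - 28) - 360))**2 = (1370 - (4/(-26) - 360))**2 = (1370 - (4*(-1/26) - 360))**2 = (1370 - (-2/13 - 360))**2 = (1370 - 1*(-4682/13))**2 = (1370 + 4682/13)**2 = (22492/13)**2 = 505890064/169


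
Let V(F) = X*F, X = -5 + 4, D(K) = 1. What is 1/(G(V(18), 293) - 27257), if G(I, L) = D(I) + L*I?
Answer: -1/32530 ≈ -3.0741e-5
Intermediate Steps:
X = -1
V(F) = -F
G(I, L) = 1 + I*L (G(I, L) = 1 + L*I = 1 + I*L)
1/(G(V(18), 293) - 27257) = 1/((1 - 1*18*293) - 27257) = 1/((1 - 18*293) - 27257) = 1/((1 - 5274) - 27257) = 1/(-5273 - 27257) = 1/(-32530) = -1/32530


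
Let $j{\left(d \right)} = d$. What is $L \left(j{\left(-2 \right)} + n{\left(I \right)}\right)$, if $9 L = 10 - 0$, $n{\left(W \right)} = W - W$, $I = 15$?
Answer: $- \frac{20}{9} \approx -2.2222$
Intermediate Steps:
$n{\left(W \right)} = 0$
$L = \frac{10}{9}$ ($L = \frac{10 - 0}{9} = \frac{10 + 0}{9} = \frac{1}{9} \cdot 10 = \frac{10}{9} \approx 1.1111$)
$L \left(j{\left(-2 \right)} + n{\left(I \right)}\right) = \frac{10 \left(-2 + 0\right)}{9} = \frac{10}{9} \left(-2\right) = - \frac{20}{9}$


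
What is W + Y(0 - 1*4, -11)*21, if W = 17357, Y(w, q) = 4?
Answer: 17441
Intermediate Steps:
W + Y(0 - 1*4, -11)*21 = 17357 + 4*21 = 17357 + 84 = 17441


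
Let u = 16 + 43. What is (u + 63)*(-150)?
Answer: -18300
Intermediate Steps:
u = 59
(u + 63)*(-150) = (59 + 63)*(-150) = 122*(-150) = -18300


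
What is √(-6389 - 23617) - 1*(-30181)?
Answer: 30181 + 3*I*√3334 ≈ 30181.0 + 173.22*I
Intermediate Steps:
√(-6389 - 23617) - 1*(-30181) = √(-30006) + 30181 = 3*I*√3334 + 30181 = 30181 + 3*I*√3334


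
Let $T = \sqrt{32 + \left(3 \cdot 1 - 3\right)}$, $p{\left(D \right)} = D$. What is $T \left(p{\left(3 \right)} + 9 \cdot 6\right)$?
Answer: $228 \sqrt{2} \approx 322.44$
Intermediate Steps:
$T = 4 \sqrt{2}$ ($T = \sqrt{32 + \left(3 - 3\right)} = \sqrt{32 + 0} = \sqrt{32} = 4 \sqrt{2} \approx 5.6569$)
$T \left(p{\left(3 \right)} + 9 \cdot 6\right) = 4 \sqrt{2} \left(3 + 9 \cdot 6\right) = 4 \sqrt{2} \left(3 + 54\right) = 4 \sqrt{2} \cdot 57 = 228 \sqrt{2}$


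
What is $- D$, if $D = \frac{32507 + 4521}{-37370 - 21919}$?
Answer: $\frac{37028}{59289} \approx 0.62453$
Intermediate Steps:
$D = - \frac{37028}{59289}$ ($D = \frac{37028}{-59289} = 37028 \left(- \frac{1}{59289}\right) = - \frac{37028}{59289} \approx -0.62453$)
$- D = \left(-1\right) \left(- \frac{37028}{59289}\right) = \frac{37028}{59289}$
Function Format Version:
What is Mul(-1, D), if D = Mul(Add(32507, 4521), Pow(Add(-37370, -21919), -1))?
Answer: Rational(37028, 59289) ≈ 0.62453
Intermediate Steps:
D = Rational(-37028, 59289) (D = Mul(37028, Pow(-59289, -1)) = Mul(37028, Rational(-1, 59289)) = Rational(-37028, 59289) ≈ -0.62453)
Mul(-1, D) = Mul(-1, Rational(-37028, 59289)) = Rational(37028, 59289)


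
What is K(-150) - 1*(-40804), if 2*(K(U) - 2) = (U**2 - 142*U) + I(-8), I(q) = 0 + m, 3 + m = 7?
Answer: 62708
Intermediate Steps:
m = 4 (m = -3 + 7 = 4)
I(q) = 4 (I(q) = 0 + 4 = 4)
K(U) = 4 + U**2/2 - 71*U (K(U) = 2 + ((U**2 - 142*U) + 4)/2 = 2 + (4 + U**2 - 142*U)/2 = 2 + (2 + U**2/2 - 71*U) = 4 + U**2/2 - 71*U)
K(-150) - 1*(-40804) = (4 + (1/2)*(-150)**2 - 71*(-150)) - 1*(-40804) = (4 + (1/2)*22500 + 10650) + 40804 = (4 + 11250 + 10650) + 40804 = 21904 + 40804 = 62708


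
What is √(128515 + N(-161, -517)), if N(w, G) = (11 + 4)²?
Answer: 2*√32185 ≈ 358.80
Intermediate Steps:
N(w, G) = 225 (N(w, G) = 15² = 225)
√(128515 + N(-161, -517)) = √(128515 + 225) = √128740 = 2*√32185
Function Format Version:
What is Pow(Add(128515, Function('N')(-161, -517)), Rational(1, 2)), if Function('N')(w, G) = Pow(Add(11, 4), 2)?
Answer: Mul(2, Pow(32185, Rational(1, 2))) ≈ 358.80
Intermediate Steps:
Function('N')(w, G) = 225 (Function('N')(w, G) = Pow(15, 2) = 225)
Pow(Add(128515, Function('N')(-161, -517)), Rational(1, 2)) = Pow(Add(128515, 225), Rational(1, 2)) = Pow(128740, Rational(1, 2)) = Mul(2, Pow(32185, Rational(1, 2)))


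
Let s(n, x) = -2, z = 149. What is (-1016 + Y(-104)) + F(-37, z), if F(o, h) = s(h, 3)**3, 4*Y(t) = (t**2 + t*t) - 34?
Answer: 8751/2 ≈ 4375.5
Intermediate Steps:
Y(t) = -17/2 + t**2/2 (Y(t) = ((t**2 + t*t) - 34)/4 = ((t**2 + t**2) - 34)/4 = (2*t**2 - 34)/4 = (-34 + 2*t**2)/4 = -17/2 + t**2/2)
F(o, h) = -8 (F(o, h) = (-2)**3 = -8)
(-1016 + Y(-104)) + F(-37, z) = (-1016 + (-17/2 + (1/2)*(-104)**2)) - 8 = (-1016 + (-17/2 + (1/2)*10816)) - 8 = (-1016 + (-17/2 + 5408)) - 8 = (-1016 + 10799/2) - 8 = 8767/2 - 8 = 8751/2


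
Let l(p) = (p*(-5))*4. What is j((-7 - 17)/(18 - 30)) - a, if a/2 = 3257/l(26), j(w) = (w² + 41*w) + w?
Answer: 26137/260 ≈ 100.53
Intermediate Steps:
l(p) = -20*p (l(p) = -5*p*4 = -20*p)
j(w) = w² + 42*w
a = -3257/260 (a = 2*(3257/((-20*26))) = 2*(3257/(-520)) = 2*(3257*(-1/520)) = 2*(-3257/520) = -3257/260 ≈ -12.527)
j((-7 - 17)/(18 - 30)) - a = ((-7 - 17)/(18 - 30))*(42 + (-7 - 17)/(18 - 30)) - 1*(-3257/260) = (-24/(-12))*(42 - 24/(-12)) + 3257/260 = (-24*(-1/12))*(42 - 24*(-1/12)) + 3257/260 = 2*(42 + 2) + 3257/260 = 2*44 + 3257/260 = 88 + 3257/260 = 26137/260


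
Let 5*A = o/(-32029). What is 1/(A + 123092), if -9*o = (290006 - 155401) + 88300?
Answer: 288261/35482667593 ≈ 8.1240e-6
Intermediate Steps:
o = -222905/9 (o = -((290006 - 155401) + 88300)/9 = -(134605 + 88300)/9 = -⅑*222905 = -222905/9 ≈ -24767.)
A = 44581/288261 (A = (-222905/9/(-32029))/5 = (-222905/9*(-1/32029))/5 = (⅕)*(222905/288261) = 44581/288261 ≈ 0.15465)
1/(A + 123092) = 1/(44581/288261 + 123092) = 1/(35482667593/288261) = 288261/35482667593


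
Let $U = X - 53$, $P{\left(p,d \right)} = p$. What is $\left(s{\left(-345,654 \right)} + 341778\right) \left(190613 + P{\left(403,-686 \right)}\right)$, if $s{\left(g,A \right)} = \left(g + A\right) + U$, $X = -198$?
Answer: $65296145376$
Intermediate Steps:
$U = -251$ ($U = -198 - 53 = -251$)
$s{\left(g,A \right)} = -251 + A + g$ ($s{\left(g,A \right)} = \left(g + A\right) - 251 = \left(A + g\right) - 251 = -251 + A + g$)
$\left(s{\left(-345,654 \right)} + 341778\right) \left(190613 + P{\left(403,-686 \right)}\right) = \left(\left(-251 + 654 - 345\right) + 341778\right) \left(190613 + 403\right) = \left(58 + 341778\right) 191016 = 341836 \cdot 191016 = 65296145376$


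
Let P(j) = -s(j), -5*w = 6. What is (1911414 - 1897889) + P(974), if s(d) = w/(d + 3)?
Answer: 66069631/4885 ≈ 13525.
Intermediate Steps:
w = -6/5 (w = -⅕*6 = -6/5 ≈ -1.2000)
s(d) = -6/(5*(3 + d)) (s(d) = -6/(5*(d + 3)) = -6/(5*(3 + d)))
P(j) = 6/(15 + 5*j) (P(j) = -(-6)/(15 + 5*j) = 6/(15 + 5*j))
(1911414 - 1897889) + P(974) = (1911414 - 1897889) + 6/(5*(3 + 974)) = 13525 + (6/5)/977 = 13525 + (6/5)*(1/977) = 13525 + 6/4885 = 66069631/4885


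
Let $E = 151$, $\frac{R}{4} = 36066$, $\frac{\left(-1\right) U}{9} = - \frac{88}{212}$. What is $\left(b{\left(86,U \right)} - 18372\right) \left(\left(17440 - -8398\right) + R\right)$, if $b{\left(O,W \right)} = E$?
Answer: $-3099428542$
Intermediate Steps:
$U = \frac{198}{53}$ ($U = - 9 \left(- \frac{88}{212}\right) = - 9 \left(\left(-88\right) \frac{1}{212}\right) = \left(-9\right) \left(- \frac{22}{53}\right) = \frac{198}{53} \approx 3.7358$)
$R = 144264$ ($R = 4 \cdot 36066 = 144264$)
$b{\left(O,W \right)} = 151$
$\left(b{\left(86,U \right)} - 18372\right) \left(\left(17440 - -8398\right) + R\right) = \left(151 - 18372\right) \left(\left(17440 - -8398\right) + 144264\right) = - 18221 \left(\left(17440 + 8398\right) + 144264\right) = - 18221 \left(25838 + 144264\right) = \left(-18221\right) 170102 = -3099428542$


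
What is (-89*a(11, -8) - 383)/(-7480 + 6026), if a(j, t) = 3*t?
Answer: -1753/1454 ≈ -1.2056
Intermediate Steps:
(-89*a(11, -8) - 383)/(-7480 + 6026) = (-267*(-8) - 383)/(-7480 + 6026) = (-89*(-24) - 383)/(-1454) = (2136 - 383)*(-1/1454) = 1753*(-1/1454) = -1753/1454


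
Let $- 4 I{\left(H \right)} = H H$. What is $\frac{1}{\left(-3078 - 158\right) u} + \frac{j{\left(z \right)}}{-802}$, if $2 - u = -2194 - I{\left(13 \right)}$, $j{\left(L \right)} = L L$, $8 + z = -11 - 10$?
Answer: $- \frac{5861379737}{5589567070} \approx -1.0486$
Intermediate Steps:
$z = -29$ ($z = -8 - 21 = -29$)
$I{\left(H \right)} = - \frac{H^{2}}{4}$ ($I{\left(H \right)} = - \frac{H H}{4} = - \frac{H^{2}}{4}$)
$j{\left(L \right)} = L^{2}$
$u = \frac{8615}{4}$ ($u = 2 - \left(-2194 - - \frac{13^{2}}{4}\right) = 2 - \left(-2194 - \left(- \frac{1}{4}\right) 169\right) = 2 - \left(-2194 - - \frac{169}{4}\right) = 2 - \left(-2194 + \frac{169}{4}\right) = 2 - - \frac{8607}{4} = 2 + \frac{8607}{4} = \frac{8615}{4} \approx 2153.8$)
$\frac{1}{\left(-3078 - 158\right) u} + \frac{j{\left(z \right)}}{-802} = \frac{1}{\left(-3078 - 158\right) \frac{8615}{4}} + \frac{\left(-29\right)^{2}}{-802} = \frac{1}{-3236} \cdot \frac{4}{8615} + 841 \left(- \frac{1}{802}\right) = \left(- \frac{1}{3236}\right) \frac{4}{8615} - \frac{841}{802} = - \frac{1}{6969535} - \frac{841}{802} = - \frac{5861379737}{5589567070}$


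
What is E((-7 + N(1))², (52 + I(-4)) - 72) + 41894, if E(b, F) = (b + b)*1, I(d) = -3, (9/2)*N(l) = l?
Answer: 3400856/81 ≈ 41986.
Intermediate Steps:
N(l) = 2*l/9
E(b, F) = 2*b (E(b, F) = (2*b)*1 = 2*b)
E((-7 + N(1))², (52 + I(-4)) - 72) + 41894 = 2*(-7 + (2/9)*1)² + 41894 = 2*(-7 + 2/9)² + 41894 = 2*(-61/9)² + 41894 = 2*(3721/81) + 41894 = 7442/81 + 41894 = 3400856/81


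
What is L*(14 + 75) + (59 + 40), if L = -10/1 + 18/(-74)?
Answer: -30068/37 ≈ -812.65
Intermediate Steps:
L = -379/37 (L = -10*1 + 18*(-1/74) = -10 - 9/37 = -379/37 ≈ -10.243)
L*(14 + 75) + (59 + 40) = -379*(14 + 75)/37 + (59 + 40) = -379/37*89 + 99 = -33731/37 + 99 = -30068/37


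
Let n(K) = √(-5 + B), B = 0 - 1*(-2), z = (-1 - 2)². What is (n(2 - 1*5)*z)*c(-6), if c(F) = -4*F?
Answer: 216*I*√3 ≈ 374.12*I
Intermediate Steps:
z = 9 (z = (-3)² = 9)
B = 2 (B = 0 + 2 = 2)
n(K) = I*√3 (n(K) = √(-5 + 2) = √(-3) = I*√3)
(n(2 - 1*5)*z)*c(-6) = ((I*√3)*9)*(-4*(-6)) = (9*I*√3)*24 = 216*I*√3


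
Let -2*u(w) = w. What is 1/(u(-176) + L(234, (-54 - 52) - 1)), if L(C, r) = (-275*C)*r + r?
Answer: 1/6885431 ≈ 1.4523e-7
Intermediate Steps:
L(C, r) = r - 275*C*r (L(C, r) = -275*C*r + r = r - 275*C*r)
u(w) = -w/2
1/(u(-176) + L(234, (-54 - 52) - 1)) = 1/(-½*(-176) + ((-54 - 52) - 1)*(1 - 275*234)) = 1/(88 + (-106 - 1)*(1 - 64350)) = 1/(88 - 107*(-64349)) = 1/(88 + 6885343) = 1/6885431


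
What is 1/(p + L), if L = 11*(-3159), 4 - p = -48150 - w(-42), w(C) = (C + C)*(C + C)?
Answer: 1/20461 ≈ 4.8873e-5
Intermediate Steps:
w(C) = 4*C² (w(C) = (2*C)*(2*C) = 4*C²)
p = 55210 (p = 4 - (-48150 - 4*(-42)²) = 4 - (-48150 - 4*1764) = 4 - (-48150 - 1*7056) = 4 - (-48150 - 7056) = 4 - 1*(-55206) = 4 + 55206 = 55210)
L = -34749
1/(p + L) = 1/(55210 - 34749) = 1/20461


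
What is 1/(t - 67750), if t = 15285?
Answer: -1/52465 ≈ -1.9060e-5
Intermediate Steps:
1/(t - 67750) = 1/(15285 - 67750) = 1/(-52465) = -1/52465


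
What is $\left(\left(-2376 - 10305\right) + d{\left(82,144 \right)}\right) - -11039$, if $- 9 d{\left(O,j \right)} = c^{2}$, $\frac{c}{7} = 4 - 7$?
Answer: $-1691$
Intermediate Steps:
$c = -21$ ($c = 7 \left(4 - 7\right) = 7 \left(-3\right) = -21$)
$d{\left(O,j \right)} = -49$ ($d{\left(O,j \right)} = - \frac{\left(-21\right)^{2}}{9} = \left(- \frac{1}{9}\right) 441 = -49$)
$\left(\left(-2376 - 10305\right) + d{\left(82,144 \right)}\right) - -11039 = \left(\left(-2376 - 10305\right) - 49\right) - -11039 = \left(-12681 - 49\right) + 11039 = -12730 + 11039 = -1691$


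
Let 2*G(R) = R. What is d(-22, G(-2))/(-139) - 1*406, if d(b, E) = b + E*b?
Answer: -406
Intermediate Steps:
G(R) = R/2
d(-22, G(-2))/(-139) - 1*406 = -22*(1 + (½)*(-2))/(-139) - 1*406 = -22*(1 - 1)*(-1/139) - 406 = -22*0*(-1/139) - 406 = 0*(-1/139) - 406 = 0 - 406 = -406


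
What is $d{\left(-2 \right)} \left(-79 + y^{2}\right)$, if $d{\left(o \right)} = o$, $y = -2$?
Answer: $150$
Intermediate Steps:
$d{\left(-2 \right)} \left(-79 + y^{2}\right) = - 2 \left(-79 + \left(-2\right)^{2}\right) = - 2 \left(-79 + 4\right) = \left(-2\right) \left(-75\right) = 150$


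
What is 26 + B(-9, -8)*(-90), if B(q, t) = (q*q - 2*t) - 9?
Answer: -7894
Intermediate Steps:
B(q, t) = -9 + q² - 2*t (B(q, t) = (q² - 2*t) - 9 = -9 + q² - 2*t)
26 + B(-9, -8)*(-90) = 26 + (-9 + (-9)² - 2*(-8))*(-90) = 26 + (-9 + 81 + 16)*(-90) = 26 + 88*(-90) = 26 - 7920 = -7894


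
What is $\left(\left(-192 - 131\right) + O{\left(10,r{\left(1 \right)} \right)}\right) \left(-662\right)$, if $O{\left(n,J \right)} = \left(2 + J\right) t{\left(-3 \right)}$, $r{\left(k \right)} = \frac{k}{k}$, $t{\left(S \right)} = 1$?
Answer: $211840$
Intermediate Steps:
$r{\left(k \right)} = 1$
$O{\left(n,J \right)} = 2 + J$ ($O{\left(n,J \right)} = \left(2 + J\right) 1 = 2 + J$)
$\left(\left(-192 - 131\right) + O{\left(10,r{\left(1 \right)} \right)}\right) \left(-662\right) = \left(\left(-192 - 131\right) + \left(2 + 1\right)\right) \left(-662\right) = \left(-323 + 3\right) \left(-662\right) = \left(-320\right) \left(-662\right) = 211840$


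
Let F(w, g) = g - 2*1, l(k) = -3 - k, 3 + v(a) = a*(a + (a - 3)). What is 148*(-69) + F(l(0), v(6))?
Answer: -10163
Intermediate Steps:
v(a) = -3 + a*(-3 + 2*a) (v(a) = -3 + a*(a + (a - 3)) = -3 + a*(a + (-3 + a)) = -3 + a*(-3 + 2*a))
F(w, g) = -2 + g (F(w, g) = g - 2 = -2 + g)
148*(-69) + F(l(0), v(6)) = 148*(-69) + (-2 + (-3 - 3*6 + 2*6²)) = -10212 + (-2 + (-3 - 18 + 2*36)) = -10212 + (-2 + (-3 - 18 + 72)) = -10212 + (-2 + 51) = -10212 + 49 = -10163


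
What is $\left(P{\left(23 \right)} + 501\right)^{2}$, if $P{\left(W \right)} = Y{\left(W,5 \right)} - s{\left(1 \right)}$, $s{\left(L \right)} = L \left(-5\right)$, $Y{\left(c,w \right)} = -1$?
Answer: $255025$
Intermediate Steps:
$s{\left(L \right)} = - 5 L$
$P{\left(W \right)} = 4$ ($P{\left(W \right)} = -1 - \left(-5\right) 1 = -1 - -5 = -1 + 5 = 4$)
$\left(P{\left(23 \right)} + 501\right)^{2} = \left(4 + 501\right)^{2} = 505^{2} = 255025$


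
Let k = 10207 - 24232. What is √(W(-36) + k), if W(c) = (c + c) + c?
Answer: I*√14133 ≈ 118.88*I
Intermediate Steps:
k = -14025
W(c) = 3*c (W(c) = 2*c + c = 3*c)
√(W(-36) + k) = √(3*(-36) - 14025) = √(-108 - 14025) = √(-14133) = I*√14133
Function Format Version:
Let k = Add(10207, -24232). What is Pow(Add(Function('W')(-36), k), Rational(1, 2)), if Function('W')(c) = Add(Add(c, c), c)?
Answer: Mul(I, Pow(14133, Rational(1, 2))) ≈ Mul(118.88, I)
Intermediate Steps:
k = -14025
Function('W')(c) = Mul(3, c) (Function('W')(c) = Add(Mul(2, c), c) = Mul(3, c))
Pow(Add(Function('W')(-36), k), Rational(1, 2)) = Pow(Add(Mul(3, -36), -14025), Rational(1, 2)) = Pow(Add(-108, -14025), Rational(1, 2)) = Pow(-14133, Rational(1, 2)) = Mul(I, Pow(14133, Rational(1, 2)))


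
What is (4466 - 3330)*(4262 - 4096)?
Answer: 188576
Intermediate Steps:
(4466 - 3330)*(4262 - 4096) = 1136*166 = 188576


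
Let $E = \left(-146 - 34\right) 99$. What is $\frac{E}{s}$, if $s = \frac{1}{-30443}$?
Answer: $542494260$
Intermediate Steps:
$E = -17820$ ($E = \left(-180\right) 99 = -17820$)
$s = - \frac{1}{30443} \approx -3.2848 \cdot 10^{-5}$
$\frac{E}{s} = - \frac{17820}{- \frac{1}{30443}} = \left(-17820\right) \left(-30443\right) = 542494260$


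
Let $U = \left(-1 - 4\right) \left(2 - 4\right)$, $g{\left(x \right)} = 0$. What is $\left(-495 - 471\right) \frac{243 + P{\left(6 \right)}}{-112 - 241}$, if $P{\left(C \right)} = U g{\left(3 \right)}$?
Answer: $\frac{234738}{353} \approx 664.98$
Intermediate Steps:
$U = 10$ ($U = \left(-5\right) \left(-2\right) = 10$)
$P{\left(C \right)} = 0$ ($P{\left(C \right)} = 10 \cdot 0 = 0$)
$\left(-495 - 471\right) \frac{243 + P{\left(6 \right)}}{-112 - 241} = \left(-495 - 471\right) \frac{243 + 0}{-112 - 241} = - 966 \frac{243}{-353} = - 966 \cdot 243 \left(- \frac{1}{353}\right) = \left(-966\right) \left(- \frac{243}{353}\right) = \frac{234738}{353}$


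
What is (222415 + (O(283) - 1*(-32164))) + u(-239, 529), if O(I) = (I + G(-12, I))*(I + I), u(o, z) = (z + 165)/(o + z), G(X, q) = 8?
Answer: 60796672/145 ≈ 4.1929e+5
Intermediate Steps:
u(o, z) = (165 + z)/(o + z)
O(I) = 2*I*(8 + I) (O(I) = (I + 8)*(I + I) = (8 + I)*(2*I) = 2*I*(8 + I))
(222415 + (O(283) - 1*(-32164))) + u(-239, 529) = (222415 + (2*283*(8 + 283) - 1*(-32164))) + (165 + 529)/(-239 + 529) = (222415 + (2*283*291 + 32164)) + 694/290 = (222415 + (164706 + 32164)) + (1/290)*694 = (222415 + 196870) + 347/145 = 419285 + 347/145 = 60796672/145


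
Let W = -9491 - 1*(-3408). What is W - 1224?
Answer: -7307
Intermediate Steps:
W = -6083 (W = -9491 + 3408 = -6083)
W - 1224 = -6083 - 1224 = -7307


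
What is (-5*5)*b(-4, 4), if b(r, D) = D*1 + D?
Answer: -200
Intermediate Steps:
b(r, D) = 2*D (b(r, D) = D + D = 2*D)
(-5*5)*b(-4, 4) = (-5*5)*(2*4) = -25*8 = -200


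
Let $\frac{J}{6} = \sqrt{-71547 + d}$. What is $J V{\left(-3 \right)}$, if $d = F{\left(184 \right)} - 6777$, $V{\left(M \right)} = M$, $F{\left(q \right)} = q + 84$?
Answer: $- 36 i \sqrt{19514} \approx - 5028.9 i$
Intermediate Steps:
$F{\left(q \right)} = 84 + q$
$d = -6509$ ($d = \left(84 + 184\right) - 6777 = 268 - 6777 = -6509$)
$J = 12 i \sqrt{19514}$ ($J = 6 \sqrt{-71547 - 6509} = 6 \sqrt{-78056} = 6 \cdot 2 i \sqrt{19514} = 12 i \sqrt{19514} \approx 1676.3 i$)
$J V{\left(-3 \right)} = 12 i \sqrt{19514} \left(-3\right) = - 36 i \sqrt{19514}$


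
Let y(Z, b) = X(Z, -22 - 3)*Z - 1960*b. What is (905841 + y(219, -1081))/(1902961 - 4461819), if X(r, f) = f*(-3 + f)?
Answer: -3177901/2558858 ≈ -1.2419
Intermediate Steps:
y(Z, b) = -1960*b + 700*Z (y(Z, b) = ((-22 - 3)*(-3 + (-22 - 3)))*Z - 1960*b = (-25*(-3 - 25))*Z - 1960*b = (-25*(-28))*Z - 1960*b = 700*Z - 1960*b = -1960*b + 700*Z)
(905841 + y(219, -1081))/(1902961 - 4461819) = (905841 + (-1960*(-1081) + 700*219))/(1902961 - 4461819) = (905841 + (2118760 + 153300))/(-2558858) = (905841 + 2272060)*(-1/2558858) = 3177901*(-1/2558858) = -3177901/2558858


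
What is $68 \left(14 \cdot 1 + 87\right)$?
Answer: $6868$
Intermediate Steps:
$68 \left(14 \cdot 1 + 87\right) = 68 \left(14 + 87\right) = 68 \cdot 101 = 6868$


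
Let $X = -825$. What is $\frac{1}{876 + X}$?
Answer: $\frac{1}{51} \approx 0.019608$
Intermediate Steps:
$\frac{1}{876 + X} = \frac{1}{876 - 825} = \frac{1}{51}$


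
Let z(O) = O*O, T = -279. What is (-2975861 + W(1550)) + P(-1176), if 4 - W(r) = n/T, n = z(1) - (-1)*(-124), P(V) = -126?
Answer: -276766460/93 ≈ -2.9760e+6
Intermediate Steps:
z(O) = O²
n = -123 (n = 1² - (-1)*(-124) = 1 - 1*124 = 1 - 124 = -123)
W(r) = 331/93 (W(r) = 4 - (-123)/(-279) = 4 - (-123)*(-1)/279 = 4 - 1*41/93 = 4 - 41/93 = 331/93)
(-2975861 + W(1550)) + P(-1176) = (-2975861 + 331/93) - 126 = -276754742/93 - 126 = -276766460/93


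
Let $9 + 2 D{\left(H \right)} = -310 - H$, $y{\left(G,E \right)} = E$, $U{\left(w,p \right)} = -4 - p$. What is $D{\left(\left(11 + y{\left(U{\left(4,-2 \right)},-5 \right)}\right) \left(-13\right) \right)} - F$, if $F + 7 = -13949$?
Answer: $\frac{27671}{2} \approx 13836.0$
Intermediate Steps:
$F = -13956$ ($F = -7 - 13949 = -13956$)
$D{\left(H \right)} = - \frac{319}{2} - \frac{H}{2}$ ($D{\left(H \right)} = - \frac{9}{2} + \frac{-310 - H}{2} = - \frac{9}{2} - \left(155 + \frac{H}{2}\right) = - \frac{319}{2} - \frac{H}{2}$)
$D{\left(\left(11 + y{\left(U{\left(4,-2 \right)},-5 \right)}\right) \left(-13\right) \right)} - F = \left(- \frac{319}{2} - \frac{\left(11 - 5\right) \left(-13\right)}{2}\right) - -13956 = \left(- \frac{319}{2} - \frac{6 \left(-13\right)}{2}\right) + 13956 = \left(- \frac{319}{2} - -39\right) + 13956 = \left(- \frac{319}{2} + 39\right) + 13956 = - \frac{241}{2} + 13956 = \frac{27671}{2}$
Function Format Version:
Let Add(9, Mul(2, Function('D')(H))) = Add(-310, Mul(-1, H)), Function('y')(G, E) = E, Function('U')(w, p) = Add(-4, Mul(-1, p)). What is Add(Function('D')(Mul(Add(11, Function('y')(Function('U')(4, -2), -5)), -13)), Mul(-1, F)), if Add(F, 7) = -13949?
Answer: Rational(27671, 2) ≈ 13836.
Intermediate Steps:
F = -13956 (F = Add(-7, -13949) = -13956)
Function('D')(H) = Add(Rational(-319, 2), Mul(Rational(-1, 2), H)) (Function('D')(H) = Add(Rational(-9, 2), Mul(Rational(1, 2), Add(-310, Mul(-1, H)))) = Add(Rational(-9, 2), Add(-155, Mul(Rational(-1, 2), H))) = Add(Rational(-319, 2), Mul(Rational(-1, 2), H)))
Add(Function('D')(Mul(Add(11, Function('y')(Function('U')(4, -2), -5)), -13)), Mul(-1, F)) = Add(Add(Rational(-319, 2), Mul(Rational(-1, 2), Mul(Add(11, -5), -13))), Mul(-1, -13956)) = Add(Add(Rational(-319, 2), Mul(Rational(-1, 2), Mul(6, -13))), 13956) = Add(Add(Rational(-319, 2), Mul(Rational(-1, 2), -78)), 13956) = Add(Add(Rational(-319, 2), 39), 13956) = Add(Rational(-241, 2), 13956) = Rational(27671, 2)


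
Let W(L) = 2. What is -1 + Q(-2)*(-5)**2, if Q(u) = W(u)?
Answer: 49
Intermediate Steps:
Q(u) = 2
-1 + Q(-2)*(-5)**2 = -1 + 2*(-5)**2 = -1 + 2*25 = -1 + 50 = 49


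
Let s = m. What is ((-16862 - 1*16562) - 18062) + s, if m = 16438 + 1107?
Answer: -33941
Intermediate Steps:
m = 17545
s = 17545
((-16862 - 1*16562) - 18062) + s = ((-16862 - 1*16562) - 18062) + 17545 = ((-16862 - 16562) - 18062) + 17545 = (-33424 - 18062) + 17545 = -51486 + 17545 = -33941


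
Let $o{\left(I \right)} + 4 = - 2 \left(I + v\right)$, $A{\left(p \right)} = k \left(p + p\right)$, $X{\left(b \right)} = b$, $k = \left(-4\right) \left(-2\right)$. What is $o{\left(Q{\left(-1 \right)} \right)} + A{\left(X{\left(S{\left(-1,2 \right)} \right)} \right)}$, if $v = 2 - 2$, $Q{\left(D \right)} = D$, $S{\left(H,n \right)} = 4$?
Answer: $62$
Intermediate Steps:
$k = 8$
$v = 0$ ($v = 2 - 2 = 0$)
$A{\left(p \right)} = 16 p$ ($A{\left(p \right)} = 8 \left(p + p\right) = 8 \cdot 2 p = 16 p$)
$o{\left(I \right)} = -4 - 2 I$ ($o{\left(I \right)} = -4 - 2 \left(I + 0\right) = -4 - 2 I$)
$o{\left(Q{\left(-1 \right)} \right)} + A{\left(X{\left(S{\left(-1,2 \right)} \right)} \right)} = \left(-4 - -2\right) + 16 \cdot 4 = \left(-4 + 2\right) + 64 = -2 + 64 = 62$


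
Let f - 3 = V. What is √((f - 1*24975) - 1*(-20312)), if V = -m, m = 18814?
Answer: 11*I*√194 ≈ 153.21*I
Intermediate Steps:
V = -18814 (V = -1*18814 = -18814)
f = -18811 (f = 3 - 18814 = -18811)
√((f - 1*24975) - 1*(-20312)) = √((-18811 - 1*24975) - 1*(-20312)) = √((-18811 - 24975) + 20312) = √(-43786 + 20312) = √(-23474) = 11*I*√194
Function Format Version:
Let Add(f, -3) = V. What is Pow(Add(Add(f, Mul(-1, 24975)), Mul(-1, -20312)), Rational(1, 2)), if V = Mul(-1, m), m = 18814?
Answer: Mul(11, I, Pow(194, Rational(1, 2))) ≈ Mul(153.21, I)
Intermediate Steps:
V = -18814 (V = Mul(-1, 18814) = -18814)
f = -18811 (f = Add(3, -18814) = -18811)
Pow(Add(Add(f, Mul(-1, 24975)), Mul(-1, -20312)), Rational(1, 2)) = Pow(Add(Add(-18811, Mul(-1, 24975)), Mul(-1, -20312)), Rational(1, 2)) = Pow(Add(Add(-18811, -24975), 20312), Rational(1, 2)) = Pow(Add(-43786, 20312), Rational(1, 2)) = Pow(-23474, Rational(1, 2)) = Mul(11, I, Pow(194, Rational(1, 2)))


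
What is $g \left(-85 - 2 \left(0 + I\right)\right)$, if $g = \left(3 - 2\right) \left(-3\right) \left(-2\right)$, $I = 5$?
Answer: $-570$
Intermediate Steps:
$g = 6$ ($g = \left(3 - 2\right) \left(-3\right) \left(-2\right) = 1 \left(-3\right) \left(-2\right) = \left(-3\right) \left(-2\right) = 6$)
$g \left(-85 - 2 \left(0 + I\right)\right) = 6 \left(-85 - 2 \left(0 + 5\right)\right) = 6 \left(-85 - 10\right) = 6 \left(-95\right) = -570$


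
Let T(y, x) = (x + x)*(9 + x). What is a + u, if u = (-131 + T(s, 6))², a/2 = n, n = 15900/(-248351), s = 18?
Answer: 596258951/248351 ≈ 2400.9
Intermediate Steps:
T(y, x) = 2*x*(9 + x) (T(y, x) = (2*x)*(9 + x) = 2*x*(9 + x))
n = -15900/248351 (n = 15900*(-1/248351) = -15900/248351 ≈ -0.064022)
a = -31800/248351 (a = 2*(-15900/248351) = -31800/248351 ≈ -0.12804)
u = 2401 (u = (-131 + 2*6*(9 + 6))² = (-131 + 2*6*15)² = (-131 + 180)² = 49² = 2401)
a + u = -31800/248351 + 2401 = 596258951/248351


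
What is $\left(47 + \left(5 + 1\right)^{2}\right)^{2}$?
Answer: $6889$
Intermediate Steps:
$\left(47 + \left(5 + 1\right)^{2}\right)^{2} = \left(47 + 6^{2}\right)^{2} = \left(47 + 36\right)^{2} = 83^{2} = 6889$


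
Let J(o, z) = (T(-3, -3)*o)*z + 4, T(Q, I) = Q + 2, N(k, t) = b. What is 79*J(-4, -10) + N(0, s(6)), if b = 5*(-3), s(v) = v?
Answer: -2859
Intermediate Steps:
b = -15
N(k, t) = -15
T(Q, I) = 2 + Q
J(o, z) = 4 - o*z (J(o, z) = ((2 - 3)*o)*z + 4 = (-o)*z + 4 = -o*z + 4 = 4 - o*z)
79*J(-4, -10) + N(0, s(6)) = 79*(4 - 1*(-4)*(-10)) - 15 = 79*(4 - 40) - 15 = 79*(-36) - 15 = -2844 - 15 = -2859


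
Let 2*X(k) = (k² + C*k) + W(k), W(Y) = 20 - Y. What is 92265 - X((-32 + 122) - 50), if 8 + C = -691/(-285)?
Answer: 5220431/57 ≈ 91587.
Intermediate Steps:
C = -1589/285 (C = -8 - 691/(-285) = -8 - 691*(-1/285) = -8 + 691/285 = -1589/285 ≈ -5.5754)
X(k) = 10 + k²/2 - 937*k/285 (X(k) = ((k² - 1589*k/285) + (20 - k))/2 = (20 + k² - 1874*k/285)/2 = 10 + k²/2 - 937*k/285)
92265 - X((-32 + 122) - 50) = 92265 - (10 + ((-32 + 122) - 50)²/2 - 937*((-32 + 122) - 50)/285) = 92265 - (10 + (90 - 50)²/2 - 937*(90 - 50)/285) = 92265 - (10 + (½)*40² - 937/285*40) = 92265 - (10 + (½)*1600 - 7496/57) = 92265 - (10 + 800 - 7496/57) = 92265 - 1*38674/57 = 92265 - 38674/57 = 5220431/57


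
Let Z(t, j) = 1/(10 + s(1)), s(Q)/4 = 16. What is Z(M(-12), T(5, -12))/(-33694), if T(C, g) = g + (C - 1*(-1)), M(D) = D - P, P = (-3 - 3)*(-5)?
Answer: -1/2493356 ≈ -4.0107e-7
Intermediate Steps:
P = 30 (P = -6*(-5) = 30)
s(Q) = 64 (s(Q) = 4*16 = 64)
M(D) = -30 + D (M(D) = D - 1*30 = D - 30 = -30 + D)
T(C, g) = 1 + C + g (T(C, g) = g + (C + 1) = g + (1 + C) = 1 + C + g)
Z(t, j) = 1/74 (Z(t, j) = 1/(10 + 64) = 1/74)
Z(M(-12), T(5, -12))/(-33694) = (1/74)/(-33694) = (1/74)*(-1/33694) = -1/2493356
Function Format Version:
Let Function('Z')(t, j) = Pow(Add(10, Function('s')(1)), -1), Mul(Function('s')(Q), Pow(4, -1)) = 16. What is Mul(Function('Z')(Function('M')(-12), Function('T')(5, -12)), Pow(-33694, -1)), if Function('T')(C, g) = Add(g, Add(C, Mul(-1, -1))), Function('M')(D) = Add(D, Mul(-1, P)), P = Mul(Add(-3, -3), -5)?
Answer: Rational(-1, 2493356) ≈ -4.0107e-7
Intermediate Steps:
P = 30 (P = Mul(-6, -5) = 30)
Function('s')(Q) = 64 (Function('s')(Q) = Mul(4, 16) = 64)
Function('M')(D) = Add(-30, D) (Function('M')(D) = Add(D, Mul(-1, 30)) = Add(D, -30) = Add(-30, D))
Function('T')(C, g) = Add(1, C, g) (Function('T')(C, g) = Add(g, Add(C, 1)) = Add(g, Add(1, C)) = Add(1, C, g))
Function('Z')(t, j) = Rational(1, 74) (Function('Z')(t, j) = Pow(Add(10, 64), -1) = Pow(74, -1) = Rational(1, 74))
Mul(Function('Z')(Function('M')(-12), Function('T')(5, -12)), Pow(-33694, -1)) = Mul(Rational(1, 74), Pow(-33694, -1)) = Mul(Rational(1, 74), Rational(-1, 33694)) = Rational(-1, 2493356)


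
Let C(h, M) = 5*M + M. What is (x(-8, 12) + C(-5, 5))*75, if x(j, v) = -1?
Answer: 2175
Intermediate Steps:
C(h, M) = 6*M
(x(-8, 12) + C(-5, 5))*75 = (-1 + 6*5)*75 = (-1 + 30)*75 = 29*75 = 2175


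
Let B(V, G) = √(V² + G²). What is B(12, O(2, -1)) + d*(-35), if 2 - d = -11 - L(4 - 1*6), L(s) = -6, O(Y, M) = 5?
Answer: -232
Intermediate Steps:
d = 7 (d = 2 - (-11 - 1*(-6)) = 2 - (-11 + 6) = 2 - 1*(-5) = 2 + 5 = 7)
B(V, G) = √(G² + V²)
B(12, O(2, -1)) + d*(-35) = √(5² + 12²) + 7*(-35) = √(25 + 144) - 245 = √169 - 245 = 13 - 245 = -232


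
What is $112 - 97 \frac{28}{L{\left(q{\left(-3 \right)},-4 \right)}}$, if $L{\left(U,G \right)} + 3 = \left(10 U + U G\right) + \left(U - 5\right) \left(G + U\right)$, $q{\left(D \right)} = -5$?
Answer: $\frac{3668}{57} \approx 64.351$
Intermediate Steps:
$L{\left(U,G \right)} = -3 + 10 U + G U + \left(-5 + U\right) \left(G + U\right)$ ($L{\left(U,G \right)} = -3 + \left(\left(10 U + U G\right) + \left(U - 5\right) \left(G + U\right)\right) = -3 + \left(\left(10 U + G U\right) + \left(-5 + U\right) \left(G + U\right)\right) = -3 + \left(10 U + G U + \left(-5 + U\right) \left(G + U\right)\right) = -3 + 10 U + G U + \left(-5 + U\right) \left(G + U\right)$)
$112 - 97 \frac{28}{L{\left(q{\left(-3 \right)},-4 \right)}} = 112 - 97 \frac{28}{-3 + \left(-5\right)^{2} - -20 + 5 \left(-5\right) + 2 \left(-4\right) \left(-5\right)} = 112 - 97 \frac{28}{-3 + 25 + 20 - 25 + 40} = 112 - 97 \cdot \frac{28}{57} = 112 - 97 \cdot 28 \cdot \frac{1}{57} = 112 - \frac{2716}{57} = \frac{3668}{57}$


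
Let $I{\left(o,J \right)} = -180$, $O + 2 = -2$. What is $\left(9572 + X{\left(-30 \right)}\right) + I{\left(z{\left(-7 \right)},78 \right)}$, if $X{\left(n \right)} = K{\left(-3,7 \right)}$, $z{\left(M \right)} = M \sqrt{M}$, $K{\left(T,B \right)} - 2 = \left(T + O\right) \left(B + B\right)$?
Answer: $9296$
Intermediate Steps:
$O = -4$ ($O = -2 - 2 = -4$)
$K{\left(T,B \right)} = 2 + 2 B \left(-4 + T\right)$ ($K{\left(T,B \right)} = 2 + \left(T - 4\right) \left(B + B\right) = 2 + \left(-4 + T\right) 2 B = 2 + 2 B \left(-4 + T\right)$)
$z{\left(M \right)} = M^{\frac{3}{2}}$
$X{\left(n \right)} = -96$ ($X{\left(n \right)} = 2 - 56 + 2 \cdot 7 \left(-3\right) = 2 - 56 - 42 = -96$)
$\left(9572 + X{\left(-30 \right)}\right) + I{\left(z{\left(-7 \right)},78 \right)} = \left(9572 - 96\right) - 180 = 9476 - 180 = 9296$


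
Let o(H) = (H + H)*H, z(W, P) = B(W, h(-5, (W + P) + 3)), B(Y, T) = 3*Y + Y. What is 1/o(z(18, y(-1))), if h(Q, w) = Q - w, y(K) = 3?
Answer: 1/10368 ≈ 9.6451e-5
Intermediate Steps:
B(Y, T) = 4*Y
z(W, P) = 4*W
o(H) = 2*H² (o(H) = (2*H)*H = 2*H²)
1/o(z(18, y(-1))) = 1/(2*(4*18)²) = 1/(2*72²) = 1/(2*5184) = 1/10368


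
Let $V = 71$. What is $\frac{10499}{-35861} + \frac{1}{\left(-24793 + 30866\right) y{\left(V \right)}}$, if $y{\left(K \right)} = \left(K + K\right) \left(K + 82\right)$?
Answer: $- \frac{1385259001141}{4731571990278} \approx -0.29277$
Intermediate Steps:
$y{\left(K \right)} = 2 K \left(82 + K\right)$
$\frac{10499}{-35861} + \frac{1}{\left(-24793 + 30866\right) y{\left(V \right)}} = \frac{10499}{-35861} + \frac{1}{\left(-24793 + 30866\right) 2 \cdot 71 \left(82 + 71\right)} = 10499 \left(- \frac{1}{35861}\right) + \frac{1}{6073 \cdot 2 \cdot 71 \cdot 153} = - \frac{10499}{35861} + \frac{1}{6073 \cdot 21726} = - \frac{10499}{35861} + \frac{1}{6073} \cdot \frac{1}{21726} = - \frac{10499}{35861} + \frac{1}{131941998} = - \frac{1385259001141}{4731571990278}$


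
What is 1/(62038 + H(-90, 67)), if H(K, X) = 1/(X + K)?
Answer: 23/1426873 ≈ 1.6119e-5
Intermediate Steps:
H(K, X) = 1/(K + X)
1/(62038 + H(-90, 67)) = 1/(62038 + 1/(-90 + 67)) = 1/(62038 + 1/(-23)) = 1/(62038 - 1/23) = 1/(1426873/23) = 23/1426873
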